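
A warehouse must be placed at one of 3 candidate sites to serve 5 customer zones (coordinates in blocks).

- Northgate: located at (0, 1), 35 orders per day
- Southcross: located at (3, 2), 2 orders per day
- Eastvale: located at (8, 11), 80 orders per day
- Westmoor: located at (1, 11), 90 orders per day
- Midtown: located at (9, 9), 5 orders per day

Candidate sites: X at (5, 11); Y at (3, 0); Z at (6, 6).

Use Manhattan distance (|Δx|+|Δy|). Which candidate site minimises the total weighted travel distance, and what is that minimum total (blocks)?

Total weighted distance at each candidate:
  X (5, 11): total = 1177
  Y (3, 0): total = 2669
  Z (6, 6): total = 1889
Minimum is at X with total 1177 blocks.

X, total 1177 blocks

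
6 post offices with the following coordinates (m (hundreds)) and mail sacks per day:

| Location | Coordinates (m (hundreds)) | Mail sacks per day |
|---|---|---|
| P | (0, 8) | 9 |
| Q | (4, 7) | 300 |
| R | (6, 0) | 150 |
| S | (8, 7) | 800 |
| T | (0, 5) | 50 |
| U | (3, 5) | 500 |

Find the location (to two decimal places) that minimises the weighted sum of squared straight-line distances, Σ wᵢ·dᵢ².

The minimiser of Σwᵢ‖p−pᵢ‖² is the weighted centroid p* = (Σwᵢpᵢ)/(Σwᵢ).
Σwᵢ = 1809.
Σwᵢxᵢ = 9·0 + 300·4 + 150·6 + 800·8 + 50·0 + 500·3 = 10000.
Σwᵢyᵢ = 9·8 + 300·7 + 150·0 + 800·7 + 50·5 + 500·5 = 10522.
x* = 10000/1809 = 5.53, y* = 10522/1809 = 5.82.

(5.53, 5.82)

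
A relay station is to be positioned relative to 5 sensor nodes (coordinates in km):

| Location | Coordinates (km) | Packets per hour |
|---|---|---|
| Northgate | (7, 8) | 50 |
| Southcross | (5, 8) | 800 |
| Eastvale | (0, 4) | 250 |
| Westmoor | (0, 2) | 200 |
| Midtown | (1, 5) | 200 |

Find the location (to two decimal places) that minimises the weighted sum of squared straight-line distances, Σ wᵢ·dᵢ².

(3.03, 6.13)

The minimiser of Σwᵢ‖p−pᵢ‖² is the weighted centroid p* = (Σwᵢpᵢ)/(Σwᵢ).
Σwᵢ = 1500.
Σwᵢxᵢ = 50·7 + 800·5 + 250·0 + 200·0 + 200·1 = 4550.
Σwᵢyᵢ = 50·8 + 800·8 + 250·4 + 200·2 + 200·5 = 9200.
x* = 4550/1500 = 3.03, y* = 9200/1500 = 6.13.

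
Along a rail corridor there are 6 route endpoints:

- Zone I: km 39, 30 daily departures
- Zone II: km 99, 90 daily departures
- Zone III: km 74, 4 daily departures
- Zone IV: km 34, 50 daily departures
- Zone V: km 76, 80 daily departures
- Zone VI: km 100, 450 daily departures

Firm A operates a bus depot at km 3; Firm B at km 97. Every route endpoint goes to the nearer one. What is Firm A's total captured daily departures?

The indifferent point is the midpoint (3+97)/2 = 50; route endpoints left of it (closer to Firm A at 3) go to Firm A, those right go to Firm B.
  Zone IV at 34 (w=50) → Firm A
  Zone I at 39 (w=30) → Firm A
  Zone III at 74 (w=4) → Firm B
  Zone V at 76 (w=80) → Firm B
  Zone II at 99 (w=90) → Firm B
  Zone VI at 100 (w=450) → Firm B
Firm A captures 80; Firm B captures 624.

80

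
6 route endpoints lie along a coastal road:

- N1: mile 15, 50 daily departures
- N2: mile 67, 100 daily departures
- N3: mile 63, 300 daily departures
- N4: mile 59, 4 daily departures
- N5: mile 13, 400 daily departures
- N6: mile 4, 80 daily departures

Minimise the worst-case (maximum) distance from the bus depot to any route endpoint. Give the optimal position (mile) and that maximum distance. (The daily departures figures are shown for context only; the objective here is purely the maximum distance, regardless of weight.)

location 35.5, max distance 31.5

The 1-center on a line is the midpoint of the two extreme points: leftmost at 4, rightmost at 67.
Optimal location = (4 + 67)/2 = 35.5; maximum distance = (67 − 4)/2 = 31.5.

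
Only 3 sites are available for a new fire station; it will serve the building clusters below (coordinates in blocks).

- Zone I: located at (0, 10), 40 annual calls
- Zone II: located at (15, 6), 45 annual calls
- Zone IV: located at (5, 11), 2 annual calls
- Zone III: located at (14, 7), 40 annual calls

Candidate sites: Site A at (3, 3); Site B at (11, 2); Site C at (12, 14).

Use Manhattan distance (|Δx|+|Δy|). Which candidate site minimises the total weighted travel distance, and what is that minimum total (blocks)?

Total weighted distance at each candidate:
  Site A (3, 3): total = 1695
  Site B (11, 2): total = 1470
  Site C (12, 14): total = 1515
Minimum is at Site B with total 1470 blocks.

Site B, total 1470 blocks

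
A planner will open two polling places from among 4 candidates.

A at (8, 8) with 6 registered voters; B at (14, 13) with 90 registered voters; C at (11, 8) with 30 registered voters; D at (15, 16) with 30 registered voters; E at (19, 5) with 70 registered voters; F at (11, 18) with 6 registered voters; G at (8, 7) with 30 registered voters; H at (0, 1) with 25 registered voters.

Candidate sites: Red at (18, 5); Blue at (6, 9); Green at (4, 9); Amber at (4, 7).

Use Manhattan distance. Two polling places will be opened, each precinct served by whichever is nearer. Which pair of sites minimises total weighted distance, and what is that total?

Evaluate every pair (each demand assigned to the nearer of the two):
  {Red, Amber}: total = 2318
  {Red, Blue}: total = 2322
  {Red, Green}: total = 2416
  {Blue, Amber}: total = 3402
  {Blue, Green}: total = 3452
  {Green, Amber}: total = 3726
Best pair: {Red, Amber} with total 2318.

{Red, Amber}, total 2318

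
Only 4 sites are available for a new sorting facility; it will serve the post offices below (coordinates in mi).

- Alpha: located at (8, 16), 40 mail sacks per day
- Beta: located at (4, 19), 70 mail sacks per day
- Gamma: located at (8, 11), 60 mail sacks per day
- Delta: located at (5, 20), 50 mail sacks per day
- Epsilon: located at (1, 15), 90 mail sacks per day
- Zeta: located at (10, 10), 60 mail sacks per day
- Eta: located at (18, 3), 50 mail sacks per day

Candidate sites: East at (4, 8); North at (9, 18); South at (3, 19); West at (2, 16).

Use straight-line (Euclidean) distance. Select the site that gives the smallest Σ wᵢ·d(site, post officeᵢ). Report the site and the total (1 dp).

Total weighted distance at each candidate:
  East (4, 8): total = 3838.0
  North (9, 18): total = 3221.6
  South (3, 19): total = 3164.3
  West (2, 16): total = 2969.1
Minimum is at West with total 2969.1 mi.

West, total 2969.1 mi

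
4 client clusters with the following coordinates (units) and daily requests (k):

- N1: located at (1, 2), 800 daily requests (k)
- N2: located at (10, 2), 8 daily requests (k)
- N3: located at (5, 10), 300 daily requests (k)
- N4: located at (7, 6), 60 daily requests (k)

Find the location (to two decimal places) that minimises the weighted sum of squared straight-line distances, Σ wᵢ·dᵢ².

The minimiser of Σwᵢ‖p−pᵢ‖² is the weighted centroid p* = (Σwᵢpᵢ)/(Σwᵢ).
Σwᵢ = 1168.
Σwᵢxᵢ = 800·1 + 8·10 + 300·5 + 60·7 = 2800.
Σwᵢyᵢ = 800·2 + 8·2 + 300·10 + 60·6 = 4976.
x* = 2800/1168 = 2.40, y* = 4976/1168 = 4.26.

(2.40, 4.26)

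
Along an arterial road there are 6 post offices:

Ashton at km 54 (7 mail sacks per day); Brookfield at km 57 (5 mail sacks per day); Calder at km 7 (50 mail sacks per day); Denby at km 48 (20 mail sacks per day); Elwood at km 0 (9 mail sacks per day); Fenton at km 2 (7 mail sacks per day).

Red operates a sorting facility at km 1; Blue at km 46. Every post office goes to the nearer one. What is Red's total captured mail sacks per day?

The indifferent point is the midpoint (1+46)/2 = 23.5; post offices left of it (closer to Red at 1) go to Red, those right go to Blue.
  Elwood at 0 (w=9) → Red
  Fenton at 2 (w=7) → Red
  Calder at 7 (w=50) → Red
  Denby at 48 (w=20) → Blue
  Ashton at 54 (w=7) → Blue
  Brookfield at 57 (w=5) → Blue
Red captures 66; Blue captures 32.

66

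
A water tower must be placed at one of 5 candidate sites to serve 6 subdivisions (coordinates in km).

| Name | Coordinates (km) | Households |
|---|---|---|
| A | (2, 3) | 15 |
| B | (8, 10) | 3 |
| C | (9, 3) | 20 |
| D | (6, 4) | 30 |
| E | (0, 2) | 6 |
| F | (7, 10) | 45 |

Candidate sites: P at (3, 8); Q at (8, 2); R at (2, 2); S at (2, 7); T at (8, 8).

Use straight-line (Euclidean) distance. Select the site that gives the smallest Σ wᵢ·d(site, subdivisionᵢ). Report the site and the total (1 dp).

Total weighted distance at each candidate:
  P (3, 8): total = 640.3
  Q (8, 2): total = 639.2
  R (2, 2): total = 757.1
  S (2, 7): total = 686.1
  T (8, 8): total = 519.9
Minimum is at T with total 519.9 km.

T, total 519.9 km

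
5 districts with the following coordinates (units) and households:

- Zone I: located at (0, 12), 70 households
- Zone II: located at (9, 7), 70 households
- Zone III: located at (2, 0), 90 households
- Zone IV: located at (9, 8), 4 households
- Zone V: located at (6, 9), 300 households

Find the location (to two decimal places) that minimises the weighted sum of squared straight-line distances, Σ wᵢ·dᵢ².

(4.96, 7.61)

The minimiser of Σwᵢ‖p−pᵢ‖² is the weighted centroid p* = (Σwᵢpᵢ)/(Σwᵢ).
Σwᵢ = 534.
Σwᵢxᵢ = 70·0 + 70·9 + 90·2 + 4·9 + 300·6 = 2646.
Σwᵢyᵢ = 70·12 + 70·7 + 90·0 + 4·8 + 300·9 = 4062.
x* = 2646/534 = 4.96, y* = 4062/534 = 7.61.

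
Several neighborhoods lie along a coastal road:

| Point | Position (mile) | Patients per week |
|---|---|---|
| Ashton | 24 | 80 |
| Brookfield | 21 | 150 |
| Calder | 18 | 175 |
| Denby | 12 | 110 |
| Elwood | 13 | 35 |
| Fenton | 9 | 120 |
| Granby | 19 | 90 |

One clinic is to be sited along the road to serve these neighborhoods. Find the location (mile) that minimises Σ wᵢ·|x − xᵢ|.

For a sum of weighted absolute distances on a line, the optimum is the weighted median (not the mean). Total weight W = 760; half-weight = 380.
Sort by position and accumulate weight:
  mile 9 (Fenton, w=120) → cum 120
  mile 12 (Denby, w=110) → cum 230
  mile 13 (Elwood, w=35) → cum 265
  mile 18 (Calder, w=175) → cum 440  ≥ 380 → median here
  mile 19 (Granby, w=90) → cum 530
  mile 21 (Brookfield, w=150) → cum 680
  mile 24 (Ashton, w=80) → cum 760
Optimal location: mile 18.

x = 18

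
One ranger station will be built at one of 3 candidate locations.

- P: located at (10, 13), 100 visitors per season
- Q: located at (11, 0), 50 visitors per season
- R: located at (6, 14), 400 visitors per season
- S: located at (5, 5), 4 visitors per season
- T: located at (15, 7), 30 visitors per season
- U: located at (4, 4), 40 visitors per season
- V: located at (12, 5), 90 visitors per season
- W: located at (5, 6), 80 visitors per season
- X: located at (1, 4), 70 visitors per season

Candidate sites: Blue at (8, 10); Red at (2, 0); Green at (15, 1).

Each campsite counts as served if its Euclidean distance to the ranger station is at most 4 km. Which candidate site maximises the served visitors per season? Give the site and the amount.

Blue, covering 100

Coverage radius r = 4 km; a point is covered iff (Δx)²+(Δy)² ≤ 4² = 16.
  Blue (8, 10): covers {P} → 100
  Red (2, 0): covers {none} → 0
  Green (15, 1): covers {none} → 0
Maximum coverage at Blue: 100 visitors per season.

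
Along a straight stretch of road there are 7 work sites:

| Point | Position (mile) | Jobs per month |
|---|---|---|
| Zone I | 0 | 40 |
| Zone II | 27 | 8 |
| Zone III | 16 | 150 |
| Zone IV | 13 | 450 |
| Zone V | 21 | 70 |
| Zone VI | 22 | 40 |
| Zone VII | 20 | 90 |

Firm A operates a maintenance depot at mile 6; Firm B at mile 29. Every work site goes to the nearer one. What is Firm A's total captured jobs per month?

The indifferent point is the midpoint (6+29)/2 = 17.5; work sites left of it (closer to Firm A at 6) go to Firm A, those right go to Firm B.
  Zone I at 0 (w=40) → Firm A
  Zone IV at 13 (w=450) → Firm A
  Zone III at 16 (w=150) → Firm A
  Zone VII at 20 (w=90) → Firm B
  Zone V at 21 (w=70) → Firm B
  Zone VI at 22 (w=40) → Firm B
  Zone II at 27 (w=8) → Firm B
Firm A captures 640; Firm B captures 208.

640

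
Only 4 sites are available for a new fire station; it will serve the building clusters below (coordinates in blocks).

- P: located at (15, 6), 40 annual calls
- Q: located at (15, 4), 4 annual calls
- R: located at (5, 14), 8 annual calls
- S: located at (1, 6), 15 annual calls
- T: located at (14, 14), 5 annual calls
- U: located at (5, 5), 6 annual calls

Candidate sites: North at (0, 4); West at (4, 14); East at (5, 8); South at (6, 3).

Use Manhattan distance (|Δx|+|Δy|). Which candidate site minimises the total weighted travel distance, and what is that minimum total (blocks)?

East, total 767 blocks

Total weighted distance at each candidate:
  North (0, 4): total = 1061
  West (4, 14): total = 1127
  East (5, 8): total = 767
  South (6, 3): total = 849
Minimum is at East with total 767 blocks.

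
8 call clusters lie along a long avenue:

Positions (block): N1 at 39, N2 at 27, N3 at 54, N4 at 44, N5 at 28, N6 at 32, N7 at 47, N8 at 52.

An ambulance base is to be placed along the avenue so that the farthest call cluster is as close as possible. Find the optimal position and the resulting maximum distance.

location 40.5, max distance 13.5

The 1-center on a line is the midpoint of the two extreme points: leftmost at 27, rightmost at 54.
Optimal location = (27 + 54)/2 = 40.5; maximum distance = (54 − 27)/2 = 13.5.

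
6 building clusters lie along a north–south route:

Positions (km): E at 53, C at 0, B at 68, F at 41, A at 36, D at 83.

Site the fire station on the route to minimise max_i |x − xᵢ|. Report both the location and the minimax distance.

location 41.5, max distance 41.5

The 1-center on a line is the midpoint of the two extreme points: leftmost at 0, rightmost at 83.
Optimal location = (0 + 83)/2 = 41.5; maximum distance = (83 − 0)/2 = 41.5.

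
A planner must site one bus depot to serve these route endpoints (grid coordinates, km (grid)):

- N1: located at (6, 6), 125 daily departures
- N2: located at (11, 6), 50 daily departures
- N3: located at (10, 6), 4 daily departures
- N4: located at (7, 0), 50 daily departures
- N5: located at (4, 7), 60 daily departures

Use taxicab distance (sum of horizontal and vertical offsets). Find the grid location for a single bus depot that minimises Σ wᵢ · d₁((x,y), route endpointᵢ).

(6, 6)

Manhattan distance separates: Σwᵢ(|x−xᵢ|+|y−yᵢ|) = Σwᵢ|x−xᵢ| + Σwᵢ|y−yᵢ|, so x and y are optimised independently as 1-D weighted medians.
Total weight W = 289; half = 144.5.
x-coordinate, sorted with cumulative weight:
  x=4 (N5, w=60) cum 60
  x=6 (N1, w=125) cum 185  ← median
  x=7 (N4, w=50) cum 235
  x=10 (N3, w=4) cum 239
  x=11 (N2, w=50) cum 289
⇒ x* = 6
y-coordinate, sorted with cumulative weight:
  y=0 (N4, w=50) cum 50
  y=6 (N1, w=125) cum 175  ← median
  y=6 (N2, w=50) cum 225
  y=6 (N3, w=4) cum 229
  y=7 (N5, w=60) cum 289
⇒ y* = 6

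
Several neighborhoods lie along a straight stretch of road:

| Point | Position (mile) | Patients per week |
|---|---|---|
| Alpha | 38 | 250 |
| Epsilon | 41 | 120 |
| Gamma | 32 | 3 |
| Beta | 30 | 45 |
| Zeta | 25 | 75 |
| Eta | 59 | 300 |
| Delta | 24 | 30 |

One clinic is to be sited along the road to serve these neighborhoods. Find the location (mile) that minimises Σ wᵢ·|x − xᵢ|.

x = 41

For a sum of weighted absolute distances on a line, the optimum is the weighted median (not the mean). Total weight W = 823; half-weight = 411.5.
Sort by position and accumulate weight:
  mile 24 (Delta, w=30) → cum 30
  mile 25 (Zeta, w=75) → cum 105
  mile 30 (Beta, w=45) → cum 150
  mile 32 (Gamma, w=3) → cum 153
  mile 38 (Alpha, w=250) → cum 403
  mile 41 (Epsilon, w=120) → cum 523  ≥ 411.5 → median here
  mile 59 (Eta, w=300) → cum 823
Optimal location: mile 41.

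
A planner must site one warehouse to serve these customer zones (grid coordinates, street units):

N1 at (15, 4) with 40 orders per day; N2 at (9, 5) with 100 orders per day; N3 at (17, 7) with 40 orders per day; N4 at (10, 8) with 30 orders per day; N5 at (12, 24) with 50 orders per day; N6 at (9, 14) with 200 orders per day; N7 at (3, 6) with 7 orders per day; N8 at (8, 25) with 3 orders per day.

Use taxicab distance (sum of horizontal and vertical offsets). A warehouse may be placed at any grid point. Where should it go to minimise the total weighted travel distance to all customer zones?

Manhattan distance separates: Σwᵢ(|x−xᵢ|+|y−yᵢ|) = Σwᵢ|x−xᵢ| + Σwᵢ|y−yᵢ|, so x and y are optimised independently as 1-D weighted medians.
Total weight W = 470; half = 235.
x-coordinate, sorted with cumulative weight:
  x=3 (N7, w=7) cum 7
  x=8 (N8, w=3) cum 10
  x=9 (N2, w=100) cum 110
  x=9 (N6, w=200) cum 310  ← median
  x=10 (N4, w=30) cum 340
  x=12 (N5, w=50) cum 390
  x=15 (N1, w=40) cum 430
  x=17 (N3, w=40) cum 470
⇒ x* = 9
y-coordinate, sorted with cumulative weight:
  y=4 (N1, w=40) cum 40
  y=5 (N2, w=100) cum 140
  y=6 (N7, w=7) cum 147
  y=7 (N3, w=40) cum 187
  y=8 (N4, w=30) cum 217
  y=14 (N6, w=200) cum 417  ← median
  y=24 (N5, w=50) cum 467
  y=25 (N8, w=3) cum 470
⇒ y* = 14

(9, 14)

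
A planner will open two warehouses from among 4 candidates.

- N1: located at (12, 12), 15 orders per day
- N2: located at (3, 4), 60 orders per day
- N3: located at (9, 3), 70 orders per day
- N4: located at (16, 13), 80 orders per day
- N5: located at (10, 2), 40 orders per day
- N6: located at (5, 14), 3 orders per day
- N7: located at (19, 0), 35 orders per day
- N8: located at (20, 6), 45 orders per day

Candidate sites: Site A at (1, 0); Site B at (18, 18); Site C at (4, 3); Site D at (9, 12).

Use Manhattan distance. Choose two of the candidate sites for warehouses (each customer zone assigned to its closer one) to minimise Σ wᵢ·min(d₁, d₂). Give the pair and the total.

{Site B, Site C}, total 2786

Evaluate every pair (each demand assigned to the nearer of the two):
  {Site B, Site C}: total = 2786
  {Site C, Site D}: total = 2848
  {Site A, Site D}: total = 3528
  {Site A, Site B}: total = 3621
  {Site B, Site D}: total = 3828
  {Site A, Site C}: total = 4286
Best pair: {Site B, Site C} with total 2786.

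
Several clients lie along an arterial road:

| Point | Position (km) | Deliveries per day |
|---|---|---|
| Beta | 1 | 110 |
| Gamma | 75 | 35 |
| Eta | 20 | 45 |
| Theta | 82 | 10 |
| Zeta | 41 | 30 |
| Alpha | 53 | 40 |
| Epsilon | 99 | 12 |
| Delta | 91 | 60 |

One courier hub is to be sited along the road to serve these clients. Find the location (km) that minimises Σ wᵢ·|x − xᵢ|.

x = 41

For a sum of weighted absolute distances on a line, the optimum is the weighted median (not the mean). Total weight W = 342; half-weight = 171.
Sort by position and accumulate weight:
  km 1 (Beta, w=110) → cum 110
  km 20 (Eta, w=45) → cum 155
  km 41 (Zeta, w=30) → cum 185  ≥ 171 → median here
  km 53 (Alpha, w=40) → cum 225
  km 75 (Gamma, w=35) → cum 260
  km 82 (Theta, w=10) → cum 270
  km 91 (Delta, w=60) → cum 330
  km 99 (Epsilon, w=12) → cum 342
Optimal location: km 41.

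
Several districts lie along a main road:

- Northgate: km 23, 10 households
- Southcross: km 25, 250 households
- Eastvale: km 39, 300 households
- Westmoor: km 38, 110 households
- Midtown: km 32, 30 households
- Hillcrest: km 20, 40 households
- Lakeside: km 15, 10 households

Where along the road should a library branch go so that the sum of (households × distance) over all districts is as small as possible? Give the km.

x = 38

For a sum of weighted absolute distances on a line, the optimum is the weighted median (not the mean). Total weight W = 750; half-weight = 375.
Sort by position and accumulate weight:
  km 15 (Lakeside, w=10) → cum 10
  km 20 (Hillcrest, w=40) → cum 50
  km 23 (Northgate, w=10) → cum 60
  km 25 (Southcross, w=250) → cum 310
  km 32 (Midtown, w=30) → cum 340
  km 38 (Westmoor, w=110) → cum 450  ≥ 375 → median here
  km 39 (Eastvale, w=300) → cum 750
Optimal location: km 38.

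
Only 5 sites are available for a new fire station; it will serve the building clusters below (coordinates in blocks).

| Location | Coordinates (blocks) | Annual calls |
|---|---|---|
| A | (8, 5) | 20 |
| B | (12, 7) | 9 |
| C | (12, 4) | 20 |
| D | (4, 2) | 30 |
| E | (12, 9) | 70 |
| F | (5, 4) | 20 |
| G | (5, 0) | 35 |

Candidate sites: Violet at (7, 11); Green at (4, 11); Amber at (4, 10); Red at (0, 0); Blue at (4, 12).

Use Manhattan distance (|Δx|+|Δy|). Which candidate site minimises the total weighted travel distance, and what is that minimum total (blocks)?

Total weighted distance at each candidate:
  Violet (7, 11): total = 1946
  Green (4, 11): total = 2158
  Amber (4, 10): total = 1954
  Red (0, 0): total = 2756
  Blue (4, 12): total = 2362
Minimum is at Violet with total 1946 blocks.

Violet, total 1946 blocks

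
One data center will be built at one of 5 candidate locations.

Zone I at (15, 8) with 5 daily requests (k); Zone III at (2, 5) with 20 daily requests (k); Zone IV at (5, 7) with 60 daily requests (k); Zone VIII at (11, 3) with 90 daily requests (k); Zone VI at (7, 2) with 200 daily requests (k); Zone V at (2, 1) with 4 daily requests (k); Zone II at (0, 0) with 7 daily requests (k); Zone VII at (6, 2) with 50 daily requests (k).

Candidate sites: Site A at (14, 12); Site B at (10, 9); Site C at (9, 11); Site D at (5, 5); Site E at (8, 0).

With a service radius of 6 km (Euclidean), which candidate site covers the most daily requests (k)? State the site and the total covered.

Site E, covering 340

Coverage radius r = 6 km; a point is covered iff (Δx)²+(Δy)² ≤ 6² = 36.
  Site A (14, 12): covers {Zone I} → 5
  Site B (10, 9): covers {Zone I, Zone IV} → 65
  Site C (9, 11): covers {Zone IV} → 60
  Site D (5, 5): covers {Zone III, Zone IV, Zone VI, Zone V, Zone VII} → 334
  Site E (8, 0): covers {Zone VIII, Zone VI, Zone VII} → 340
Maximum coverage at Site E: 340 daily requests (k).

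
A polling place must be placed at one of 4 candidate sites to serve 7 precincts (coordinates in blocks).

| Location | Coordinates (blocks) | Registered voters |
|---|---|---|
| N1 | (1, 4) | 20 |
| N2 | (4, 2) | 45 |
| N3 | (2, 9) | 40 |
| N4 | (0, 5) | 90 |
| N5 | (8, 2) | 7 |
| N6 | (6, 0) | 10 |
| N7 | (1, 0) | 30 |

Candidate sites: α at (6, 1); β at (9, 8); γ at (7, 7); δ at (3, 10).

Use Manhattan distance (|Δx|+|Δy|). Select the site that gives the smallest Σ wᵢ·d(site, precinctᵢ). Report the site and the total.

Total weighted distance at each candidate:
  α (6, 1): total = 1886
  β (9, 8): total = 2774
  γ (7, 7): total = 2142
  δ (3, 10): total = 1946
Minimum is at α with total 1886 blocks.

α, total 1886 blocks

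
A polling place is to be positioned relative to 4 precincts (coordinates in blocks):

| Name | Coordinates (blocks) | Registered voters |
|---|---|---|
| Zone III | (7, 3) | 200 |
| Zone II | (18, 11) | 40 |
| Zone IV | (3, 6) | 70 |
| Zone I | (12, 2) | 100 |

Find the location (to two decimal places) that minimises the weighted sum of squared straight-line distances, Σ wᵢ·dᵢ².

(8.61, 4.05)

The minimiser of Σwᵢ‖p−pᵢ‖² is the weighted centroid p* = (Σwᵢpᵢ)/(Σwᵢ).
Σwᵢ = 410.
Σwᵢxᵢ = 200·7 + 40·18 + 70·3 + 100·12 = 3530.
Σwᵢyᵢ = 200·3 + 40·11 + 70·6 + 100·2 = 1660.
x* = 3530/410 = 8.61, y* = 1660/410 = 4.05.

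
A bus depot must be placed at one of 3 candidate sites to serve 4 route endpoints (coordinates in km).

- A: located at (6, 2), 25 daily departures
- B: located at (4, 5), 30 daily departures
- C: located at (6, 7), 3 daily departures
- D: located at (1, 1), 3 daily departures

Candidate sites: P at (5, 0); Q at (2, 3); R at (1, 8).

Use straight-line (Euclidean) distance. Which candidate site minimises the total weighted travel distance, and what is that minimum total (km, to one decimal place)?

Total weighted distance at each candidate:
  P (5, 0): total = 242.5
  Q (2, 3): total = 211.6
  R (1, 8): total = 358.8
Minimum is at Q with total 211.6 km.

Q, total 211.6 km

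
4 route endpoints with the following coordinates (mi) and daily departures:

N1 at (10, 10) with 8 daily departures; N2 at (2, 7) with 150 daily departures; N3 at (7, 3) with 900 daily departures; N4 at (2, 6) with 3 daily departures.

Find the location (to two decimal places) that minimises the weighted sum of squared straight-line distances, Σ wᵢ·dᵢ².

(6.30, 3.63)

The minimiser of Σwᵢ‖p−pᵢ‖² is the weighted centroid p* = (Σwᵢpᵢ)/(Σwᵢ).
Σwᵢ = 1061.
Σwᵢxᵢ = 8·10 + 150·2 + 900·7 + 3·2 = 6686.
Σwᵢyᵢ = 8·10 + 150·7 + 900·3 + 3·6 = 3848.
x* = 6686/1061 = 6.30, y* = 3848/1061 = 3.63.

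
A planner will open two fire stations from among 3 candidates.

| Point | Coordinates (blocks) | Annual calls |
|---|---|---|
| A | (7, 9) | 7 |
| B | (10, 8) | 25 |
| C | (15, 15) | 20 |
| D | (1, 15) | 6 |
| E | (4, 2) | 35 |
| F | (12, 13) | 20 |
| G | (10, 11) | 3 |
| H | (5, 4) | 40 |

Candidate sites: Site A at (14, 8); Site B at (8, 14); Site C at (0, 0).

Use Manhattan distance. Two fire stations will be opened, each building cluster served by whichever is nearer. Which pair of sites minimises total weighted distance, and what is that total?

{Site B, Site C}, total 1135

Evaluate every pair (each demand assigned to the nearer of the two):
  {Site B, Site C}: total = 1135
  {Site A, Site C}: total = 1143
  {Site A, Site B}: total = 1545
Best pair: {Site B, Site C} with total 1135.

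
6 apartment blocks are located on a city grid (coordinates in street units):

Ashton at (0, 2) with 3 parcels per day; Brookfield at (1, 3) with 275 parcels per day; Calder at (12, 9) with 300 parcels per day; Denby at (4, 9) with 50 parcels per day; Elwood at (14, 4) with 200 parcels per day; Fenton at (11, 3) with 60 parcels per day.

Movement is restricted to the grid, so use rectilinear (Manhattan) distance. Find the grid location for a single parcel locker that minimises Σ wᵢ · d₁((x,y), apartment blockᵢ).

(12, 4)

Manhattan distance separates: Σwᵢ(|x−xᵢ|+|y−yᵢ|) = Σwᵢ|x−xᵢ| + Σwᵢ|y−yᵢ|, so x and y are optimised independently as 1-D weighted medians.
Total weight W = 888; half = 444.
x-coordinate, sorted with cumulative weight:
  x=0 (Ashton, w=3) cum 3
  x=1 (Brookfield, w=275) cum 278
  x=4 (Denby, w=50) cum 328
  x=11 (Fenton, w=60) cum 388
  x=12 (Calder, w=300) cum 688  ← median
  x=14 (Elwood, w=200) cum 888
⇒ x* = 12
y-coordinate, sorted with cumulative weight:
  y=2 (Ashton, w=3) cum 3
  y=3 (Brookfield, w=275) cum 278
  y=3 (Fenton, w=60) cum 338
  y=4 (Elwood, w=200) cum 538  ← median
  y=9 (Calder, w=300) cum 838
  y=9 (Denby, w=50) cum 888
⇒ y* = 4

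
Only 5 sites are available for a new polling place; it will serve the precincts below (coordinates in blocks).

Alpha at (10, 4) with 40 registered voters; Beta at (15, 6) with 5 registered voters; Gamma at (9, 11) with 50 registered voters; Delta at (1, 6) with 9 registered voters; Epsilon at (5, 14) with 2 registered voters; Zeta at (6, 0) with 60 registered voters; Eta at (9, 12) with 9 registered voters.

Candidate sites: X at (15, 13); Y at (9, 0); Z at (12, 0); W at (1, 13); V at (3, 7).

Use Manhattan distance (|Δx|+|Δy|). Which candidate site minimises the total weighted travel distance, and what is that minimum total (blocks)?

Total weighted distance at each candidate:
  X (15, 13): total = 2589
  Y (9, 0): total = 1260
  Z (12, 0): total = 1675
  W (1, 13): total = 2559
  V (3, 7): total = 1709
Minimum is at Y with total 1260 blocks.

Y, total 1260 blocks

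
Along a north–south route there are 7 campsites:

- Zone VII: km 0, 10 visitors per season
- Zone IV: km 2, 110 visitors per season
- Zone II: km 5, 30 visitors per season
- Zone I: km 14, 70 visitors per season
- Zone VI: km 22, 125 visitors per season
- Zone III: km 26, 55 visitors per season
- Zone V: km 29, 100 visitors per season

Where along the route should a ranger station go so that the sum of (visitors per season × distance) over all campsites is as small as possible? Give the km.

For a sum of weighted absolute distances on a line, the optimum is the weighted median (not the mean). Total weight W = 500; half-weight = 250.
Sort by position and accumulate weight:
  km 0 (Zone VII, w=10) → cum 10
  km 2 (Zone IV, w=110) → cum 120
  km 5 (Zone II, w=30) → cum 150
  km 14 (Zone I, w=70) → cum 220
  km 22 (Zone VI, w=125) → cum 345  ≥ 250 → median here
  km 26 (Zone III, w=55) → cum 400
  km 29 (Zone V, w=100) → cum 500
Optimal location: km 22.

x = 22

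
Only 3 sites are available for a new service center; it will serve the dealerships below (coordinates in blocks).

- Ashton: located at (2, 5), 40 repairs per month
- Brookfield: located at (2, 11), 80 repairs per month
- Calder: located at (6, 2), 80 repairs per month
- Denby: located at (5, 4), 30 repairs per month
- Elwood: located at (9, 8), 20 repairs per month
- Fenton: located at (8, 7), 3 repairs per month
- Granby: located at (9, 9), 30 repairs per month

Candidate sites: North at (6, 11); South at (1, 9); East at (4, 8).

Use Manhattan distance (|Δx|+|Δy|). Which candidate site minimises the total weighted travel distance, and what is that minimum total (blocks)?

East, total 1685 blocks

Total weighted distance at each candidate:
  North (6, 11): total = 1968
  South (1, 9): total = 2117
  East (4, 8): total = 1685
Minimum is at East with total 1685 blocks.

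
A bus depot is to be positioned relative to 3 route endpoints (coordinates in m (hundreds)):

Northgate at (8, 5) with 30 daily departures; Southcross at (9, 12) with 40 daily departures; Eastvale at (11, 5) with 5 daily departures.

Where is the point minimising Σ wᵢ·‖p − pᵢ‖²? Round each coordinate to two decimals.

(8.73, 8.73)

The minimiser of Σwᵢ‖p−pᵢ‖² is the weighted centroid p* = (Σwᵢpᵢ)/(Σwᵢ).
Σwᵢ = 75.
Σwᵢxᵢ = 30·8 + 40·9 + 5·11 = 655.
Σwᵢyᵢ = 30·5 + 40·12 + 5·5 = 655.
x* = 655/75 = 8.73, y* = 655/75 = 8.73.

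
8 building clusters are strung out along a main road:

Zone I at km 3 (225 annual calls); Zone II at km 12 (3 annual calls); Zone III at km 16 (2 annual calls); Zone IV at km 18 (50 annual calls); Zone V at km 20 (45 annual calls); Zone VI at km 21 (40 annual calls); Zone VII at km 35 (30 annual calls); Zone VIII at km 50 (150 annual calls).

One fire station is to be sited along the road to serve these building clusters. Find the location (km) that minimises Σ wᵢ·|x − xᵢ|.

x = 18

For a sum of weighted absolute distances on a line, the optimum is the weighted median (not the mean). Total weight W = 545; half-weight = 272.5.
Sort by position and accumulate weight:
  km 3 (Zone I, w=225) → cum 225
  km 12 (Zone II, w=3) → cum 228
  km 16 (Zone III, w=2) → cum 230
  km 18 (Zone IV, w=50) → cum 280  ≥ 272.5 → median here
  km 20 (Zone V, w=45) → cum 325
  km 21 (Zone VI, w=40) → cum 365
  km 35 (Zone VII, w=30) → cum 395
  km 50 (Zone VIII, w=150) → cum 545
Optimal location: km 18.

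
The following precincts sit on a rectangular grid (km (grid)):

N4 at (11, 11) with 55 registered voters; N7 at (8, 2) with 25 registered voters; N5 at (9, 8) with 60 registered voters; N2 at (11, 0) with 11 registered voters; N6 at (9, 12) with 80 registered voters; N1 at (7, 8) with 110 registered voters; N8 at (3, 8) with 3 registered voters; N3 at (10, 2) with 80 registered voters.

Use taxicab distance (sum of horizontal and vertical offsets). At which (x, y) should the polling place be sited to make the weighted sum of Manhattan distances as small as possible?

Manhattan distance separates: Σwᵢ(|x−xᵢ|+|y−yᵢ|) = Σwᵢ|x−xᵢ| + Σwᵢ|y−yᵢ|, so x and y are optimised independently as 1-D weighted medians.
Total weight W = 424; half = 212.
x-coordinate, sorted with cumulative weight:
  x=3 (N8, w=3) cum 3
  x=7 (N1, w=110) cum 113
  x=8 (N7, w=25) cum 138
  x=9 (N5, w=60) cum 198
  x=9 (N6, w=80) cum 278  ← median
  x=10 (N3, w=80) cum 358
  x=11 (N4, w=55) cum 413
  x=11 (N2, w=11) cum 424
⇒ x* = 9
y-coordinate, sorted with cumulative weight:
  y=0 (N2, w=11) cum 11
  y=2 (N7, w=25) cum 36
  y=2 (N3, w=80) cum 116
  y=8 (N5, w=60) cum 176
  y=8 (N1, w=110) cum 286  ← median
  y=8 (N8, w=3) cum 289
  y=11 (N4, w=55) cum 344
  y=12 (N6, w=80) cum 424
⇒ y* = 8

(9, 8)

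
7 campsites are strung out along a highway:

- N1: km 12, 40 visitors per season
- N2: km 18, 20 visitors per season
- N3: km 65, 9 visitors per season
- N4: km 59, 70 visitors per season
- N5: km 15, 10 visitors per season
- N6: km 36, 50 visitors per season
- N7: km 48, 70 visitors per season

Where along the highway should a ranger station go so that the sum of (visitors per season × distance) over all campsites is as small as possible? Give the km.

For a sum of weighted absolute distances on a line, the optimum is the weighted median (not the mean). Total weight W = 269; half-weight = 134.5.
Sort by position and accumulate weight:
  km 12 (N1, w=40) → cum 40
  km 15 (N5, w=10) → cum 50
  km 18 (N2, w=20) → cum 70
  km 36 (N6, w=50) → cum 120
  km 48 (N7, w=70) → cum 190  ≥ 134.5 → median here
  km 59 (N4, w=70) → cum 260
  km 65 (N3, w=9) → cum 269
Optimal location: km 48.

x = 48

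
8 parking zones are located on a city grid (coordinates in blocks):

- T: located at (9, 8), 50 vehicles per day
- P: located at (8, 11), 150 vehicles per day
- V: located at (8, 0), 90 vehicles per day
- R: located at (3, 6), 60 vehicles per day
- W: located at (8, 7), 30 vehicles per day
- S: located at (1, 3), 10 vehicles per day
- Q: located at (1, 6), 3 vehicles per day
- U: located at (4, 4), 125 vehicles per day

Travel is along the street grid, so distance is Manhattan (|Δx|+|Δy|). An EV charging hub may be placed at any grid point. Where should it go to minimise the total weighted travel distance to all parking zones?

(8, 6)

Manhattan distance separates: Σwᵢ(|x−xᵢ|+|y−yᵢ|) = Σwᵢ|x−xᵢ| + Σwᵢ|y−yᵢ|, so x and y are optimised independently as 1-D weighted medians.
Total weight W = 518; half = 259.
x-coordinate, sorted with cumulative weight:
  x=1 (S, w=10) cum 10
  x=1 (Q, w=3) cum 13
  x=3 (R, w=60) cum 73
  x=4 (U, w=125) cum 198
  x=8 (P, w=150) cum 348  ← median
  x=8 (V, w=90) cum 438
  x=8 (W, w=30) cum 468
  x=9 (T, w=50) cum 518
⇒ x* = 8
y-coordinate, sorted with cumulative weight:
  y=0 (V, w=90) cum 90
  y=3 (S, w=10) cum 100
  y=4 (U, w=125) cum 225
  y=6 (R, w=60) cum 285  ← median
  y=6 (Q, w=3) cum 288
  y=7 (W, w=30) cum 318
  y=8 (T, w=50) cum 368
  y=11 (P, w=150) cum 518
⇒ y* = 6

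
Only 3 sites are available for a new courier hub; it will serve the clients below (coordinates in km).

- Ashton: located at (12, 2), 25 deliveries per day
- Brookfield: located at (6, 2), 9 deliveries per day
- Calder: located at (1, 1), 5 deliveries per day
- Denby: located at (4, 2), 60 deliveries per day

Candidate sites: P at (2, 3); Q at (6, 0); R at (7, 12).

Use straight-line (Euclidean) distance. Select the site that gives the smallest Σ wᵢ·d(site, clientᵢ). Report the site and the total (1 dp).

Total weighted distance at each candidate:
  P (2, 3): total = 433.7
  Q (6, 0): total = 371.3
  R (7, 12): total = 1059.0
Minimum is at Q with total 371.3 km.

Q, total 371.3 km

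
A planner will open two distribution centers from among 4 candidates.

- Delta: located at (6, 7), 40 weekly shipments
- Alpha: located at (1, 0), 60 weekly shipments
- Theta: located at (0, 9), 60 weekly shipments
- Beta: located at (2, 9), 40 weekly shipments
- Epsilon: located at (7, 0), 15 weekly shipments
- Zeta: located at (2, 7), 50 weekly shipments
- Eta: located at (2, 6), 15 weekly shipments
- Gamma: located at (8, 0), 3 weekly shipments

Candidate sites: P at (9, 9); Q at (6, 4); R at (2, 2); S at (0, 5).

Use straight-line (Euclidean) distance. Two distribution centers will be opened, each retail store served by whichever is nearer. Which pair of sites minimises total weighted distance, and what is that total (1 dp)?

Evaluate every pair (each demand assigned to the nearer of the two):
  {R, S}: total = 1080.7
  {Q, S}: total = 1095.1
  {P, S}: total = 1200.2
  {Q, R}: total = 1332.4
  {P, R}: total = 1404.9
  {P, Q}: total = 1621.3
Best pair: {R, S} with total 1080.7.

{R, S}, total 1080.7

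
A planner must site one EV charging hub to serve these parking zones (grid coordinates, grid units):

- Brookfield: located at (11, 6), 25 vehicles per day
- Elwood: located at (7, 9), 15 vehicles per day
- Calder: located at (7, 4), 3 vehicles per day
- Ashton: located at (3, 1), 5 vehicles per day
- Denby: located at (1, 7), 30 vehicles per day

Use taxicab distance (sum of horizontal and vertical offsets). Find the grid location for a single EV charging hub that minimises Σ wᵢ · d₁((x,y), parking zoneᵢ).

Manhattan distance separates: Σwᵢ(|x−xᵢ|+|y−yᵢ|) = Σwᵢ|x−xᵢ| + Σwᵢ|y−yᵢ|, so x and y are optimised independently as 1-D weighted medians.
Total weight W = 78; half = 39.
x-coordinate, sorted with cumulative weight:
  x=1 (Denby, w=30) cum 30
  x=3 (Ashton, w=5) cum 35
  x=7 (Elwood, w=15) cum 50  ← median
  x=7 (Calder, w=3) cum 53
  x=11 (Brookfield, w=25) cum 78
⇒ x* = 7
y-coordinate, sorted with cumulative weight:
  y=1 (Ashton, w=5) cum 5
  y=4 (Calder, w=3) cum 8
  y=6 (Brookfield, w=25) cum 33
  y=7 (Denby, w=30) cum 63  ← median
  y=9 (Elwood, w=15) cum 78
⇒ y* = 7

(7, 7)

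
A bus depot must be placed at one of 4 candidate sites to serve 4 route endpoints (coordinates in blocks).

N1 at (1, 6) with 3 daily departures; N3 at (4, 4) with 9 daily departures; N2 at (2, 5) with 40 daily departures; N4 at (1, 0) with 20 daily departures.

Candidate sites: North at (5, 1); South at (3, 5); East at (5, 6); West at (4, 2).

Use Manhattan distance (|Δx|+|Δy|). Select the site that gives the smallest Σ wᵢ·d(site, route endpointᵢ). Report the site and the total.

Total weighted distance at each candidate:
  North (5, 1): total = 443
  South (3, 5): total = 207
  East (5, 6): total = 399
  West (4, 2): total = 339
Minimum is at South with total 207 blocks.

South, total 207 blocks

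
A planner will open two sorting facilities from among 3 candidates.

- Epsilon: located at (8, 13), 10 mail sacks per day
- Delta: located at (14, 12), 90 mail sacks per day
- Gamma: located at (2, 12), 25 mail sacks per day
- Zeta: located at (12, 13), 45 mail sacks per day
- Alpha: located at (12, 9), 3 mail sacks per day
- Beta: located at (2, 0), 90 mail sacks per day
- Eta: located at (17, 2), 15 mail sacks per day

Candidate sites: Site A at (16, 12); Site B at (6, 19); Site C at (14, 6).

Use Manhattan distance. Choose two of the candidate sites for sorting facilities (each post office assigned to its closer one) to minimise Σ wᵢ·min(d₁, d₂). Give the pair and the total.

{Site A, Site C}, total 2585

Evaluate every pair (each demand assigned to the nearer of the two):
  {Site A, Site C}: total = 2585
  {Site A, Site B}: total = 3016
  {Site B, Site C}: total = 3040
Best pair: {Site A, Site C} with total 2585.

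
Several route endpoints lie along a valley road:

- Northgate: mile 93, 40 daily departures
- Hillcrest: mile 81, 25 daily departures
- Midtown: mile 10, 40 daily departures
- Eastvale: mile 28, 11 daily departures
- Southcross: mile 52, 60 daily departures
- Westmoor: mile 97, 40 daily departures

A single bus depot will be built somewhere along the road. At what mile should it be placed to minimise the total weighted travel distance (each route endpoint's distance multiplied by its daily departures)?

x = 52

For a sum of weighted absolute distances on a line, the optimum is the weighted median (not the mean). Total weight W = 216; half-weight = 108.
Sort by position and accumulate weight:
  mile 10 (Midtown, w=40) → cum 40
  mile 28 (Eastvale, w=11) → cum 51
  mile 52 (Southcross, w=60) → cum 111  ≥ 108 → median here
  mile 81 (Hillcrest, w=25) → cum 136
  mile 93 (Northgate, w=40) → cum 176
  mile 97 (Westmoor, w=40) → cum 216
Optimal location: mile 52.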